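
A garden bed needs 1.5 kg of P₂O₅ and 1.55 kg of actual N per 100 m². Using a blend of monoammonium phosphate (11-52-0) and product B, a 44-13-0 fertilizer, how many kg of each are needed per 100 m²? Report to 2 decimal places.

Let a = kg of monoammonium phosphate, b = kg of product B (per 100 m²).
P₂O₅: 0.52·a + 0.13·b = 1.5
N: 0.11·a + 0.44·b = 1.55
Eliminate b: (row1) − 0.13/0.44·(row2) → 0.4875·a = 1.04205, so a = 2.13753.
Then b = (1.55 − 0.11·2.13753) / 0.44 = 2.98834.

2.14 kg monoammonium phosphate, 2.99 kg product B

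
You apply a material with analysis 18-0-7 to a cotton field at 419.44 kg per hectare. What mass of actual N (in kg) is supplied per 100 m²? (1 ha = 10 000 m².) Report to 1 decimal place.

nitrogen per hectare = 419.44 × 18% = 75.4992 kg.
Convert to per 100 m²: 75.4992 × 0.01 = 0.754992 kg.

0.8 kg N per hundred sq m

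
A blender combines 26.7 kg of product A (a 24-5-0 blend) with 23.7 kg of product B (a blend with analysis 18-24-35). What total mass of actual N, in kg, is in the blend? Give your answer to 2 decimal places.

10.67 kg N

N mass = 24%×26.7 + 18%×23.7 = 10.674 kg.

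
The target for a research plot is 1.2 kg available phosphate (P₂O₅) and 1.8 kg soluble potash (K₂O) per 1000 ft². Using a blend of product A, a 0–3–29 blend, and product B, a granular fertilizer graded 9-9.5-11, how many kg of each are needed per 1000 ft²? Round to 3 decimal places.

1.608 kg product A, 12.124 kg product B

Let a = kg of product A, b = kg of product B (per 1000 ft²).
P₂O₅: 0.03·a + 0.095·b = 1.2
K₂O: 0.29·a + 0.11·b = 1.8
Solving simultaneously: a = 1.60825, b = 12.1237.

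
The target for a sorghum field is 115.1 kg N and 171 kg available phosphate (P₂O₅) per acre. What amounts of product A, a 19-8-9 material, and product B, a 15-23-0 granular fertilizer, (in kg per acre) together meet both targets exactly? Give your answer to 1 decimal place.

26.0 kg product A, 734.4 kg product B

Let a = kg of product A, b = kg of product B (per acre).
N: 0.19·a + 0.15·b = 115.1
P₂O₅: 0.08·a + 0.23·b = 171
Solving simultaneously: a = 25.9621, b = 734.448.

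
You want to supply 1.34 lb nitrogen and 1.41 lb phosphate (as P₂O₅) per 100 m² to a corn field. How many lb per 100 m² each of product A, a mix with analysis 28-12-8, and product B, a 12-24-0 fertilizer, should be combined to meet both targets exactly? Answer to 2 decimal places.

Per-100 m² balance (a = product A, b = product B):
N: 0.28·a + 0.12·b = 1.34
P₂O₅: 0.12·a + 0.24·b = 1.41
From row1: a = (1.34 − 0.12·b) / 0.28.
Into row2: 0.12·(1.34 − 0.12·b)/0.28 + 0.24·b = 1.41 → b = 4.43182, a = 2.88636.

2.89 lb product A, 4.43 lb product B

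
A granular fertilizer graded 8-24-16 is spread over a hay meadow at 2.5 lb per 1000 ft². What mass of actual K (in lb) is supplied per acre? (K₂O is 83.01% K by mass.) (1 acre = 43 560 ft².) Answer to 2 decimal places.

K₂O per 1000 ft² = 2.5 × 16% = 0.4 lb.
Elemental K = 0.4 × 0.8301 = 0.33204 lb per 1000 ft².
Convert to per acre: 0.33204 × 43.56 = 14.4637 lb.

14.46 lb K per acre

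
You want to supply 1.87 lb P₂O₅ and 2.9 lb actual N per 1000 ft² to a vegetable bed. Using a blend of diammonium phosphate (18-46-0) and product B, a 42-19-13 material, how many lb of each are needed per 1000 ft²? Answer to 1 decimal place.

1.5 lb diammonium phosphate, 6.3 lb product B

Per-1000 ft² balance (a = diammonium phosphate, b = product B):
P₂O₅: 0.46·a + 0.19·b = 1.87
N: 0.18·a + 0.42·b = 2.9
Solving simultaneously: a = 1.47421, b = 6.27296.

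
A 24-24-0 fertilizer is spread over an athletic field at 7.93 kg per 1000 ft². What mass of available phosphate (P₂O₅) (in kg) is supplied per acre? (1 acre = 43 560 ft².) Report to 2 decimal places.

P₂O₅ per 1000 ft² = 7.93 × 24% = 1.9032 kg.
Convert to per acre: 1.9032 × 43.56 = 82.9034 kg.

82.90 kg P₂O₅ per acre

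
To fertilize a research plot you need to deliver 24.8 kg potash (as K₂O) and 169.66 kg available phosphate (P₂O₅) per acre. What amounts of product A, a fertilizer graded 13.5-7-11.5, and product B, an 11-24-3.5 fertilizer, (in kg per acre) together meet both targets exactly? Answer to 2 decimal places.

0.55 kg product A, 706.76 kg product B

With a, b = kg per acre of product A and product B:
K₂O: 0.115·a + 0.035·b = 24.8
P₂O₅: 0.07·a + 0.24·b = 169.66
Solving simultaneously: a = 0.552684, b = 706.755.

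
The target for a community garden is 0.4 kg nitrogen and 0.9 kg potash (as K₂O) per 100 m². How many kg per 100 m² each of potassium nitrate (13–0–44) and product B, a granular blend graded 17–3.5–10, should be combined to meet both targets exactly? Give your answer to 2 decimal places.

Per-100 m² balance (a = potassium nitrate, b = product B):
N: 0.13·a + 0.17·b = 0.4
K₂O: 0.44·a + 0.1·b = 0.9
Eliminate a: (row1) − 0.13/0.44·(row2) → 0.140455·b = 0.134091, so b = 0.954693.
Back-substitute: a = (0.4 − 0.17·0.954693) / 0.13 = 1.82848.

1.83 kg potassium nitrate, 0.95 kg product B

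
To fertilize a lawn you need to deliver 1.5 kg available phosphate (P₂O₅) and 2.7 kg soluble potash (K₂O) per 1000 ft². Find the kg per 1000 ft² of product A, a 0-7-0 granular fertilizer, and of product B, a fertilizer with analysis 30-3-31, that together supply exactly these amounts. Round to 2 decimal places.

17.70 kg product A, 8.71 kg product B

Let a = kg of product A, b = kg of product B (per 1000 ft²).
P₂O₅: 0.07·a + 0.03·b = 1.5
K₂O: 0·a + 0.31·b = 2.7
Solving simultaneously: a = 17.6959, b = 8.70968.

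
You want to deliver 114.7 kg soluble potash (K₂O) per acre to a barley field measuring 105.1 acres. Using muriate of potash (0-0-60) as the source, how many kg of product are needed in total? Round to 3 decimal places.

Product per acre = 114.7 / 60% = 191.167 kg.
Total product = 191.167 × 105.1 = 20091.6167 kg.

20091.617 kg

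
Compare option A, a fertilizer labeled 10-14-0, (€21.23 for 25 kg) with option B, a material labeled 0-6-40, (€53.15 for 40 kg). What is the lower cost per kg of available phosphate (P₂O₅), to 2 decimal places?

€6.07 per kg P₂O₅ (option A)

option A: P₂O₅ per bag = 25 × 14% = 3.5 kg; cost = 21.23 / 3.5 = €6.0657/kg P₂O₅.
option B: P₂O₅ per bag = 40 × 6% = 2.4 kg; cost = 53.15 / 2.4 = €22.1458/kg P₂O₅.
option A is cheaper.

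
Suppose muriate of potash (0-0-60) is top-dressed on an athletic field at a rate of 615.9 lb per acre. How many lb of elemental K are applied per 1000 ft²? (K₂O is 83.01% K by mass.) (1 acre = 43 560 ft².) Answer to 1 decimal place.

K₂O per acre = 615.9 × 60% = 369.54 lb.
Elemental K = 369.54 × 0.8301 = 306.755 lb per acre.
Convert to per 1000 ft²: 306.755 × 0.0229568 = 7.04213 lb.

7.0 lb K per thousand sq ft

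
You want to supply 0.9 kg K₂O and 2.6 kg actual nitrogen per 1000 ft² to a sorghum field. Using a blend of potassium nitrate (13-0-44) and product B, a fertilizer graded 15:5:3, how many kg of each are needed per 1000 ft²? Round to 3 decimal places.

0.918 kg potassium nitrate, 16.538 kg product B

Per-1000 ft² balance (a = potassium nitrate, b = product B):
K₂O: 0.44·a + 0.03·b = 0.9
N: 0.13·a + 0.15·b = 2.6
Solving simultaneously: a = 0.917874, b = 16.5378.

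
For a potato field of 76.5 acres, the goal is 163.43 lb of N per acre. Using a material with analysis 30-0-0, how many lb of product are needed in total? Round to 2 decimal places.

Product per acre = 163.43 / 30% = 544.767 lb.
Total product = 544.767 × 76.5 = 41674.65 lb.

41674.65 lb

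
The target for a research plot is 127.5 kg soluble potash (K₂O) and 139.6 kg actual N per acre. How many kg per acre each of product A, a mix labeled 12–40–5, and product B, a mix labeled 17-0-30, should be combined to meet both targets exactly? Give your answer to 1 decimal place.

With a, b = kg per acre of product A and product B:
K₂O: 0.05·a + 0.3·b = 127.5
N: 0.12·a + 0.17·b = 139.6
From row1: a = (127.5 − 0.3·b) / 0.05.
Into row2: 0.12·(127.5 − 0.3·b)/0.05 + 0.17·b = 139.6 → b = 302.545, a = 734.727.

734.7 kg product A, 302.5 kg product B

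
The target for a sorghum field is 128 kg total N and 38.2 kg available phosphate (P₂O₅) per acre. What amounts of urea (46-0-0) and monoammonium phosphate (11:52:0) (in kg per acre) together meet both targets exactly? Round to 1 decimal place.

Let a = kg of urea, b = kg of monoammonium phosphate (per acre).
N: 0.46·a + 0.11·b = 128
P₂O₅: 0·a + 0.52·b = 38.2
Solving simultaneously: a = 260.694, b = 73.4615.

260.7 kg urea, 73.5 kg monoammonium phosphate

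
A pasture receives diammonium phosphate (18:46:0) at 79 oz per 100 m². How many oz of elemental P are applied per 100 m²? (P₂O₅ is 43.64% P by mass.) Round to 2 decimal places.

P₂O₅ per 100 m² = 79 × 46% = 36.34 oz.
Elemental P = 36.34 × 0.4364 = 15.8588 oz per 100 m².

15.86 oz P per hundred sq m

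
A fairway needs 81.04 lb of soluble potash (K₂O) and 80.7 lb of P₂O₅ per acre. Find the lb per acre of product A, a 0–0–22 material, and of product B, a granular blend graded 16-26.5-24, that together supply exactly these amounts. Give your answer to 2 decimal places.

36.15 lb product A, 304.53 lb product B

With a, b = lb per acre of product A and product B:
K₂O: 0.22·a + 0.24·b = 81.04
P₂O₅: 0·a + 0.265·b = 80.7
Solving simultaneously: a = 36.1509, b = 304.528.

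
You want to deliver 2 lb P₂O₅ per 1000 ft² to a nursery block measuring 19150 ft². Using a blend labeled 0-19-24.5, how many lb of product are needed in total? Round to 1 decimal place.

201.6 lb

Product per 1000 ft² = 2 / 19% = 10.5263 lb.
Total product = 10.5263 × 19150 / 1000 = 201.579 lb.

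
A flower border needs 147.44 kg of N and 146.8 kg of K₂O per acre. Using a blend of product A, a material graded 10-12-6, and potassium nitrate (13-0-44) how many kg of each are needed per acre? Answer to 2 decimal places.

Let a = kg of product A, b = kg of potassium nitrate (per acre).
N: 0.1·a + 0.13·b = 147.44
K₂O: 0.06·a + 0.44·b = 146.8
Eliminate b: (row1) − 0.13/0.44·(row2) → 0.0822727·a = 104.067, so a = 1264.906.
Then b = (146.8 − 0.06·1264.906) / 0.44 = 161.149.

1264.91 kg product A, 161.15 kg potassium nitrate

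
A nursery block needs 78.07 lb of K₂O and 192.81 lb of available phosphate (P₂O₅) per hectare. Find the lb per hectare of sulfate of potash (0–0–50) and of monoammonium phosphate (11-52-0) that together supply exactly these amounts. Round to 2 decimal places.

With a, b = lb per hectare of sulfate of potash and monoammonium phosphate:
K₂O: 0.5·a + 0·b = 78.07
P₂O₅: 0·a + 0.52·b = 192.81
Solving simultaneously: a = 156.14, b = 370.788.

156.14 lb sulfate of potash, 370.79 lb monoammonium phosphate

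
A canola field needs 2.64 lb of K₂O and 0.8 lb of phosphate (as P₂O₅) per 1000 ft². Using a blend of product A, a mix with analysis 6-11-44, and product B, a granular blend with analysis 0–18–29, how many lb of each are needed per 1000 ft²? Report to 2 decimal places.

With a, b = lb per 1000 ft² of product A and product B:
K₂O: 0.44·a + 0.29·b = 2.64
P₂O₅: 0.11·a + 0.18·b = 0.8
From row1: a = (2.64 − 0.29·b) / 0.44.
Into row2: 0.11·(2.64 − 0.29·b)/0.44 + 0.18·b = 0.8 → b = 1.30233, a = 5.14165.

5.14 lb product A, 1.30 lb product B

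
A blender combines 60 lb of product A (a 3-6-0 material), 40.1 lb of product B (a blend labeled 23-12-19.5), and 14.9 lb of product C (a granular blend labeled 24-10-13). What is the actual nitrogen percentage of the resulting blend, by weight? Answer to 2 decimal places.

Total mass = 60 + 40.1 + 14.9 = 115 lb.
N mass = 3%×60 + 23%×40.1 + 24%×14.9 = 14.599 lb.
% N = 14.599 / 115 = 12.6948%.

12.69% N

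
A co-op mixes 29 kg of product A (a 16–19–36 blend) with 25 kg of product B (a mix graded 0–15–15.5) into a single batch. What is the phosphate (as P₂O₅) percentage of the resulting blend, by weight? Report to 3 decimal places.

17.148% P₂O₅

Total mass = 29 + 25 = 54 kg.
P₂O₅ mass = 19%×29 + 15%×25 = 9.26 kg.
% P₂O₅ = 9.26 / 54 = 17.1481%.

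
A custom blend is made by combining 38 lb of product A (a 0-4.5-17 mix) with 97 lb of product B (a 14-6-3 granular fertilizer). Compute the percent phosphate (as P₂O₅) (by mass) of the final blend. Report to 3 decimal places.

Total mass = 38 + 97 = 135 lb.
P₂O₅ mass = 4.5%×38 + 6%×97 = 7.53 lb.
% P₂O₅ = 7.53 / 135 = 5.57778%.

5.578% P₂O₅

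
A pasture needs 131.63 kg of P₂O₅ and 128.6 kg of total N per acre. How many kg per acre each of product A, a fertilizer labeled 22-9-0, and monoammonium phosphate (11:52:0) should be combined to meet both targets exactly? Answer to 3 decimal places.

Let a = kg of product A, b = kg of monoammonium phosphate (per acre).
P₂O₅: 0.09·a + 0.52·b = 131.63
N: 0.22·a + 0.11·b = 128.6
Solving simultaneously: a = 501.3656, b = 166.3598.

501.366 kg product A, 166.360 kg monoammonium phosphate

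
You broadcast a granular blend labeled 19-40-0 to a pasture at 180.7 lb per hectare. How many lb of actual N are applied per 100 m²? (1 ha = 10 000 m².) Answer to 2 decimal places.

0.34 lb N per hundred sq m

nitrogen per hectare = 180.7 × 19% = 34.333 lb.
Convert to per 100 m²: 34.333 × 0.01 = 0.34333 lb.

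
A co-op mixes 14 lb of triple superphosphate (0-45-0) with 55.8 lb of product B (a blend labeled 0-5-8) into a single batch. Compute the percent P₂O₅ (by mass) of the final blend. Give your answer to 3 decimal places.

13.023% P₂O₅

Total mass = 14 + 55.8 = 69.8 lb.
P₂O₅ mass = 45%×14 + 5%×55.8 = 9.09 lb.
% P₂O₅ = 9.09 / 69.8 = 13.0229%.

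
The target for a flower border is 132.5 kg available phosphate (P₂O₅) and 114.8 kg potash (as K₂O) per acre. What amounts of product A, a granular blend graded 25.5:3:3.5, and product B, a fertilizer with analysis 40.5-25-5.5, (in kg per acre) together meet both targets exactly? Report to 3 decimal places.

3015.845 kg product A, 168.099 kg product B

Let a = kg of product A, b = kg of product B (per acre).
P₂O₅: 0.03·a + 0.25·b = 132.5
K₂O: 0.035·a + 0.055·b = 114.8
Eliminate a: (row1) − 0.03/0.035·(row2) → 0.202857·b = 34.1, so b = 168.0986.
Back-substitute: a = (132.5 − 0.25·168.0986) / 0.03 = 3015.8451.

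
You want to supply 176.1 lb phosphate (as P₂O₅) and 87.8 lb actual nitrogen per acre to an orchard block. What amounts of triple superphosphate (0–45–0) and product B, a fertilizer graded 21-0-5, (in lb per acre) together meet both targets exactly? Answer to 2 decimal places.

391.33 lb triple superphosphate, 418.10 lb product B

With a, b = lb per acre of triple superphosphate and product B:
P₂O₅: 0.45·a + 0·b = 176.1
N: 0·a + 0.21·b = 87.8
Solving simultaneously: a = 391.333, b = 418.095.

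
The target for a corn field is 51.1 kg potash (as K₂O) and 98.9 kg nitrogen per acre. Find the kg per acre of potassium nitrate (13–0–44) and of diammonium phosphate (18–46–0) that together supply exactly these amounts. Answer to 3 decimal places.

116.136 kg potassium nitrate, 465.568 kg diammonium phosphate

Per-acre balance (a = potassium nitrate, b = diammonium phosphate):
K₂O: 0.44·a + 0·b = 51.1
N: 0.13·a + 0.18·b = 98.9
Solving simultaneously: a = 116.1364, b = 465.5682.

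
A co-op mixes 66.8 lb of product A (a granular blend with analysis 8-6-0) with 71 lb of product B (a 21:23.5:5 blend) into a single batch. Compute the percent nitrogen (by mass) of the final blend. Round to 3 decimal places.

14.698% N

Total mass = 66.8 + 71 = 137.8 lb.
N mass = 8%×66.8 + 21%×71 = 20.254 lb.
% N = 20.254 / 137.8 = 14.6981%.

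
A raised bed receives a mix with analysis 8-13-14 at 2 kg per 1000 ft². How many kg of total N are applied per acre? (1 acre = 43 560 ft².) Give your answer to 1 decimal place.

7.0 kg N per acre

nitrogen per 1000 ft² = 2 × 8% = 0.16 kg.
Convert to per acre: 0.16 × 43.56 = 6.9696 kg.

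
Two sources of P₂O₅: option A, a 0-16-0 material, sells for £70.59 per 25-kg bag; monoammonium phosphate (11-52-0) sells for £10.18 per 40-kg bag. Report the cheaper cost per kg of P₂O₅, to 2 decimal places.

option A: P₂O₅ per bag = 25 × 16% = 4 kg; cost = 70.59 / 4 = £17.6475/kg P₂O₅.
monoammonium phosphate: P₂O₅ per bag = 40 × 52% = 20.8 kg; cost = 10.18 / 20.8 = £0.4894/kg P₂O₅.
monoammonium phosphate is cheaper.

£0.49 per kg P₂O₅ (monoammonium phosphate)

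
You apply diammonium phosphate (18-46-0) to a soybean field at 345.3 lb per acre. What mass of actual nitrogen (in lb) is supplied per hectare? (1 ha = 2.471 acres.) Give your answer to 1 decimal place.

153.6 lb N per hectare

nitrogen per acre = 345.3 × 18% = 62.154 lb.
Convert to per hectare: 62.154 × 2.471 = 153.583 lb.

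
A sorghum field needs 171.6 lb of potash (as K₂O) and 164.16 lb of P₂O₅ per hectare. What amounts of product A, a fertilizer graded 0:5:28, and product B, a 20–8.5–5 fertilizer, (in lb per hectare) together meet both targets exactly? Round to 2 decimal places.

With a, b = lb per hectare of product A and product B:
K₂O: 0.28·a + 0.05·b = 171.6
P₂O₅: 0.05·a + 0.085·b = 164.16
From row1: a = (171.6 − 0.05·b) / 0.28.
Into row2: 0.05·(171.6 − 0.05·b)/0.28 + 0.085·b = 164.16 → b = 1755.1549, a = 299.437.

299.44 lb product A, 1755.15 lb product B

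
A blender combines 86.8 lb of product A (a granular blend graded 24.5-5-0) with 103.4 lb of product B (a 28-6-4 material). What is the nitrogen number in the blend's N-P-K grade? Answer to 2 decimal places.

Total mass = 86.8 + 103.4 = 190.2 lb.
N mass = 24.5%×86.8 + 28%×103.4 = 50.218 lb.
% N = 50.218 / 190.2 = 26.4027%.

26.40% N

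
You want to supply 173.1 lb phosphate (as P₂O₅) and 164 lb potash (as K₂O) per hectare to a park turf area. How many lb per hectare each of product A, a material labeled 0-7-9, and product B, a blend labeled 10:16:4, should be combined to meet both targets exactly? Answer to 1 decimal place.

Per-hectare balance (a = product A, b = product B):
P₂O₅: 0.07·a + 0.16·b = 173.1
K₂O: 0.09·a + 0.04·b = 164
Solving simultaneously: a = 1665.17, b = 353.362.

1665.2 lb product A, 353.4 lb product B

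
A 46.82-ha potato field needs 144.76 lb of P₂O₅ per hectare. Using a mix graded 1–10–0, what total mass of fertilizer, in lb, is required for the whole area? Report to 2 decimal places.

Product per hectare = 144.76 / 10% = 1447.6 lb.
Total product = 1447.6 × 46.82 = 67776.632 lb.

67776.63 lb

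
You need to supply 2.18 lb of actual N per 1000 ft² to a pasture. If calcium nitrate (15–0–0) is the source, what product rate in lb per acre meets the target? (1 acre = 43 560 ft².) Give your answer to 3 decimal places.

Product per 1000 ft² = 2.18 / 15% = 14.5333 lb.
Convert to per acre: 14.5333 × 43.56 = 633.072 lb.

633.072 lb of product per acre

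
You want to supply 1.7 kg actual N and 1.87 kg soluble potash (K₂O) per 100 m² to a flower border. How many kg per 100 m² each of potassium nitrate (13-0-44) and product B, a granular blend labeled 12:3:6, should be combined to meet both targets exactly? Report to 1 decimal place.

2.7 kg potassium nitrate, 11.2 kg product B

With a, b = kg per 100 m² of potassium nitrate and product B:
N: 0.13·a + 0.12·b = 1.7
K₂O: 0.44·a + 0.06·b = 1.87
Eliminate b: (row1) − 0.12/0.06·(row2) → -0.75·a = -2.04, so a = 2.72.
Then b = (1.87 − 0.44·2.72) / 0.06 = 11.22.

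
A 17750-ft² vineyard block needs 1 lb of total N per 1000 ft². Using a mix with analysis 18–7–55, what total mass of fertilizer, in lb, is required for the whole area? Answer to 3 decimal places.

Product per 1000 ft² = 1 / 18% = 5.55556 lb.
Total product = 5.55556 × 17750 / 1000 = 98.6111 lb.

98.611 lb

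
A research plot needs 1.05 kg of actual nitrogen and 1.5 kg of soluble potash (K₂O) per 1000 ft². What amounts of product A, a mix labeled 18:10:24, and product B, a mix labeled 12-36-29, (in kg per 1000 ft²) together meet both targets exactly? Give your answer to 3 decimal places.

Per-1000 ft² balance (a = product A, b = product B):
N: 0.18·a + 0.12·b = 1.05
K₂O: 0.24·a + 0.29·b = 1.5
From row1: a = (1.05 − 0.12·b) / 0.18.
Into row2: 0.24·(1.05 − 0.12·b)/0.18 + 0.29·b = 1.5 → b = 0.769231, a = 5.32051.

5.321 kg product A, 0.769 kg product B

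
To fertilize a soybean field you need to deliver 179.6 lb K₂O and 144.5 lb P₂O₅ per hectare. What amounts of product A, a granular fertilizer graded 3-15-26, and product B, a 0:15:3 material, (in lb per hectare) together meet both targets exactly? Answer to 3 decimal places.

655.217 lb product A, 308.116 lb product B

Per-hectare balance (a = product A, b = product B):
K₂O: 0.26·a + 0.03·b = 179.6
P₂O₅: 0.15·a + 0.15·b = 144.5
Solving simultaneously: a = 655.2174, b = 308.1159.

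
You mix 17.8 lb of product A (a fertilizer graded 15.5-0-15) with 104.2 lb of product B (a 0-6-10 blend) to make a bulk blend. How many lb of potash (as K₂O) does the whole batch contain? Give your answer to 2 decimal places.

13.09 lb K₂O

K₂O mass = 15%×17.8 + 10%×104.2 = 13.09 lb.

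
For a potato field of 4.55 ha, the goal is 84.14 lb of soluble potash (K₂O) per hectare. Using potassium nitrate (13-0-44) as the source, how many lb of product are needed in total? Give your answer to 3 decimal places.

870.084 lb

Product per hectare = 84.14 / 44% = 191.227 lb.
Total product = 191.227 × 4.55 = 870.0841 lb.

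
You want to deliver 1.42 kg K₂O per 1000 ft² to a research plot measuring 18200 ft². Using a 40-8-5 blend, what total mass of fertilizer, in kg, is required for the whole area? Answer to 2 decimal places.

516.88 kg

Product per 1000 ft² = 1.42 / 5% = 28.4 kg.
Total product = 28.4 × 18200 / 1000 = 516.88 kg.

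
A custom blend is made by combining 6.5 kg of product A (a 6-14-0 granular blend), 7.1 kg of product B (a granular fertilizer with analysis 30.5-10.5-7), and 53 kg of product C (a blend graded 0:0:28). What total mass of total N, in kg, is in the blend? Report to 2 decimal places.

2.56 kg N

N mass = 6%×6.5 + 30.5%×7.1 + 0%×53 = 2.5555 kg.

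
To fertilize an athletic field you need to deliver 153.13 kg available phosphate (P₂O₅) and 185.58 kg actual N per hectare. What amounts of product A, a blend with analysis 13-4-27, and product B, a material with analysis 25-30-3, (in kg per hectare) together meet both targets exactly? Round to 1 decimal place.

Let a = kg of product A, b = kg of product B (per hectare).
P₂O₅: 0.04·a + 0.3·b = 153.13
N: 0.13·a + 0.25·b = 185.58
Eliminate b: (row1) − 0.3/0.25·(row2) → -0.116·a = -69.566, so a = 599.707.
Then b = (185.58 − 0.13·599.707) / 0.25 = 430.472.

599.7 kg product A, 430.5 kg product B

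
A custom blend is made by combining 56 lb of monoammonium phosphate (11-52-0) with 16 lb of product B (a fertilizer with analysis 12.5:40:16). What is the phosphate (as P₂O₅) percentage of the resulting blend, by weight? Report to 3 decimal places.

Total mass = 56 + 16 = 72 lb.
P₂O₅ mass = 52%×56 + 40%×16 = 35.52 lb.
% P₂O₅ = 35.52 / 72 = 49.3333%.

49.333% P₂O₅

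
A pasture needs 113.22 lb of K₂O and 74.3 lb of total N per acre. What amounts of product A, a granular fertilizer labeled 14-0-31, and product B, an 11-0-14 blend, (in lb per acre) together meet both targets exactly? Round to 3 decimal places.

Per-acre balance (a = product A, b = product B):
K₂O: 0.31·a + 0.14·b = 113.22
N: 0.14·a + 0.11·b = 74.3
Eliminate a: (row1) − 0.31/0.14·(row2) → -0.103571·b = -51.3014, so b = 495.3241.
Back-substitute: a = (113.22 − 0.14·495.3241) / 0.31 = 141.53103.

141.531 lb product A, 495.324 lb product B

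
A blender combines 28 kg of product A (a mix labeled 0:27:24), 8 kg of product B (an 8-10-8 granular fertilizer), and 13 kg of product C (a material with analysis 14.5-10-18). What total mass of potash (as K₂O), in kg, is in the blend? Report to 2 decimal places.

9.70 kg K₂O

K₂O mass = 24%×28 + 8%×8 + 18%×13 = 9.7 kg.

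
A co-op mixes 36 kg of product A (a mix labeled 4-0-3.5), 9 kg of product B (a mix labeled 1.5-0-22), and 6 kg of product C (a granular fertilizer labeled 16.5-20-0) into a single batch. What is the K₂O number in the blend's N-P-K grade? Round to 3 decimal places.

Total mass = 36 + 9 + 6 = 51 kg.
K₂O mass = 3.5%×36 + 22%×9 + 0%×6 = 3.24 kg.
% K₂O = 3.24 / 51 = 6.35294%.

6.353% K₂O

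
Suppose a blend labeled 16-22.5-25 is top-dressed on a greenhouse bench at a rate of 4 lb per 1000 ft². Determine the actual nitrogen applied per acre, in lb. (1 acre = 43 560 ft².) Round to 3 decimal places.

27.878 lb N per acre

nitrogen per 1000 ft² = 4 × 16% = 0.64 lb.
Convert to per acre: 0.64 × 43.56 = 27.8784 lb.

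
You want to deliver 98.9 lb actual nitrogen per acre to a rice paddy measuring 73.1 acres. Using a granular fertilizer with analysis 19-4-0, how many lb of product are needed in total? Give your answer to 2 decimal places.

38050.47 lb

Product per acre = 98.9 / 19% = 520.526 lb.
Total product = 520.526 × 73.1 = 38050.474 lb.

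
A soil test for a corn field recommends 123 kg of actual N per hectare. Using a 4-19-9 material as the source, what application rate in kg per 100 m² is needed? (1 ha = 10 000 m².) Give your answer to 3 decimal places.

Product per hectare = 123 / 4% = 3075 kg.
Convert to per 100 m²: 3075 × 0.01 = 30.75 kg.

30.750 kg of product per hundred sq m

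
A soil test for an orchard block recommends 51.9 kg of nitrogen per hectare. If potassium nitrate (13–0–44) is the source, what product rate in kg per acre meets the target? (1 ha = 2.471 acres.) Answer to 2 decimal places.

161.57 kg of product per acre

Product per hectare = 51.9 / 13% = 399.231 kg.
Convert to per acre: 399.231 × 0.404694 = 161.566 kg.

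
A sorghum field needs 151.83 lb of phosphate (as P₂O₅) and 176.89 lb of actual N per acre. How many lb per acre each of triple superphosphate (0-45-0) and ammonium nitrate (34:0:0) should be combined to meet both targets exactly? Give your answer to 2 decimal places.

337.40 lb triple superphosphate, 520.26 lb ammonium nitrate

With a, b = lb per acre of triple superphosphate and ammonium nitrate:
P₂O₅: 0.45·a + 0·b = 151.83
N: 0·a + 0.34·b = 176.89
Solving simultaneously: a = 337.4, b = 520.2647.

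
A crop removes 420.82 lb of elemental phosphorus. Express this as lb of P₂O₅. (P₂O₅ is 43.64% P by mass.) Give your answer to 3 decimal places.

964.299 lb P₂O₅

P₂O₅ = 420.82 / 0.4364 = 964.2988 lb.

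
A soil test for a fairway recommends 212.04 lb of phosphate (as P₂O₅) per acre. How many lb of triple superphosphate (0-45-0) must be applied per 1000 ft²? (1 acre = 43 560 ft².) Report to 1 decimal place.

Product per acre = 212.04 / 45% = 471.2 lb.
Convert to per 1000 ft²: 471.2 × 0.0229568 = 10.8173 lb.

10.8 lb of product per thousand sq ft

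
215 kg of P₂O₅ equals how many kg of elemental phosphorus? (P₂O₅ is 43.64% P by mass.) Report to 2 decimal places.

93.83 kg P

P = 215 × 0.4364 = 93.826 kg.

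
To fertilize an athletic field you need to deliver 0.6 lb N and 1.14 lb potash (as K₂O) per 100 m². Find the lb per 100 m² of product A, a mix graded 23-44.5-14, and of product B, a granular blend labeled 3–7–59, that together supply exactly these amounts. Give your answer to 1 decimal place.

2.4 lb product A, 1.4 lb product B

With a, b = lb per 100 m² of product A and product B:
N: 0.23·a + 0.03·b = 0.6
K₂O: 0.14·a + 0.59·b = 1.14
Eliminate a: (row1) − 0.23/0.14·(row2) → -0.939286·b = -1.27286, so b = 1.35513.
Back-substitute: a = (0.6 − 0.03·1.35513) / 0.23 = 2.43194.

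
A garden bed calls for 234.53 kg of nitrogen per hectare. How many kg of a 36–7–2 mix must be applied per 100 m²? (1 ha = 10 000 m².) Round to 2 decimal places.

6.51 kg of product per hundred sq m

Product per hectare = 234.53 / 36% = 651.472 kg.
Convert to per 100 m²: 651.472 × 0.01 = 6.51472 kg.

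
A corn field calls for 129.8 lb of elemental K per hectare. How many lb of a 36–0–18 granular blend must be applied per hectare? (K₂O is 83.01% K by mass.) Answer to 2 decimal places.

868.70 lb of product per hectare

As K₂O: 129.8 / 0.8301 = 156.367 lb per hectare.
Product per hectare = 156.367 / 18% = 868.704 lb.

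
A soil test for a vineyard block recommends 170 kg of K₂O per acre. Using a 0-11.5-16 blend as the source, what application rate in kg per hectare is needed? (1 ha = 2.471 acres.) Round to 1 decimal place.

2625.4 kg of product per hectare

Product per acre = 170 / 16% = 1062.5 kg.
Convert to per hectare: 1062.5 × 2.471 = 2625.44 kg.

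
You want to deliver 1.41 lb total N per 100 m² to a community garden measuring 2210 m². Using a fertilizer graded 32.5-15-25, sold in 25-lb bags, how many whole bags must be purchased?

Product per 100 m² = 1.41 / 32.5% = 4.33846 lb.
Total product = 4.33846 × 2210 / 100 = 95.88 lb.
Bags = ⌈95.88 / 25⌉ = 4.

4 bags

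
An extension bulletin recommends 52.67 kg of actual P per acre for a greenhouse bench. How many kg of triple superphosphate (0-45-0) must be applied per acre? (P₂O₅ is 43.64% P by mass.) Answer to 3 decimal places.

As P₂O₅: 52.67 / 0.4364 = 120.692 kg per acre.
Product per acre = 120.692 / 45% = 268.2045 kg.

268.205 kg of product per acre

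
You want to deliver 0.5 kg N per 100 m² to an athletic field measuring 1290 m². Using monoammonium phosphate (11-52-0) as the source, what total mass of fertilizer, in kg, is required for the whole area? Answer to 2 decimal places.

58.64 kg

Product per 100 m² = 0.5 / 11% = 4.54545 kg.
Total product = 4.54545 × 1290 / 100 = 58.6364 kg.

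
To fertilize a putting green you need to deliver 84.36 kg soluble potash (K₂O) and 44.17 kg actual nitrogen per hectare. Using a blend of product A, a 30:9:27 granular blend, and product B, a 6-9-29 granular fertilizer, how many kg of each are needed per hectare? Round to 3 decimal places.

With a, b = kg per hectare of product A and product B:
K₂O: 0.27·a + 0.29·b = 84.36
N: 0.3·a + 0.06·b = 44.17
Solving simultaneously: a = 109.4308, b = 189.0127.

109.431 kg product A, 189.013 kg product B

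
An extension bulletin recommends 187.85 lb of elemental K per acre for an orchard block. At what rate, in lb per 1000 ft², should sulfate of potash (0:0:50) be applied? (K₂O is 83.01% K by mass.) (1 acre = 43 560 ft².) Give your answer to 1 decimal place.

As K₂O: 187.85 / 0.8301 = 226.298 lb per acre.
Product per acre = 226.298 / 50% = 452.596 lb.
Convert to per 1000 ft²: 452.596 × 0.0229568 = 10.3902 lb.

10.4 lb of product per thousand sq ft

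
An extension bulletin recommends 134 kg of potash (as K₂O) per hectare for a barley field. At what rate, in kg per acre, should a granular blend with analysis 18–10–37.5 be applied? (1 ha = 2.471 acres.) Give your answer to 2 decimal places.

144.61 kg of product per acre

Product per hectare = 134 / 37.5% = 357.333 kg.
Convert to per acre: 357.333 × 0.404694 = 144.611 kg.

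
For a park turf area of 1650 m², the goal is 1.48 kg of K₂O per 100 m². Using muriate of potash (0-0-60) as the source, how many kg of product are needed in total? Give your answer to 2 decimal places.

40.70 kg

Product per 100 m² = 1.48 / 60% = 2.46667 kg.
Total product = 2.46667 × 1650 / 100 = 40.7 kg.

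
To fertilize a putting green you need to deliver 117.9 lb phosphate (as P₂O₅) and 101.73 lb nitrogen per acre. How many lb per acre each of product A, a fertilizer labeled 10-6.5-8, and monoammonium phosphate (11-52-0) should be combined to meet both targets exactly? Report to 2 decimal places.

With a, b = lb per acre of product A and monoammonium phosphate:
P₂O₅: 0.065·a + 0.52·b = 117.9
N: 0.1·a + 0.11·b = 101.73
From row1: a = (117.9 − 0.52·b) / 0.065.
Into row2: 0.1·(117.9 − 0.52·b)/0.065 + 0.11·b = 101.73 → b = 115.441, a = 890.314.

890.31 lb product A, 115.44 lb monoammonium phosphate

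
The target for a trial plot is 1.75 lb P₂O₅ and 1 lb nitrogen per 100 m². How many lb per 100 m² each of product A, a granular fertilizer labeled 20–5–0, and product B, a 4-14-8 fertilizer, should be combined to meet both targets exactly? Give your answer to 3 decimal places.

2.692 lb product A, 11.538 lb product B

Let a = lb of product A, b = lb of product B (per 100 m²).
P₂O₅: 0.05·a + 0.14·b = 1.75
N: 0.2·a + 0.04·b = 1
Solving simultaneously: a = 2.69231, b = 11.53846.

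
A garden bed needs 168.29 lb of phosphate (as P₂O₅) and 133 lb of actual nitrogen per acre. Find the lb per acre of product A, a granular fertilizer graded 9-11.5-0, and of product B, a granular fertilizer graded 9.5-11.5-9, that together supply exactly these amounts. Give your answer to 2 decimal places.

With a, b = lb per acre of product A and product B:
P₂O₅: 0.115·a + 0.115·b = 168.29
N: 0.09·a + 0.095·b = 133
Eliminate a: (row1) − 0.115/0.09·(row2) → -0.00638889·b = -1.65444, so b = 258.957.
Back-substitute: a = (168.29 − 0.115·258.957) / 0.115 = 1204.4348.

1204.43 lb product A, 258.96 lb product B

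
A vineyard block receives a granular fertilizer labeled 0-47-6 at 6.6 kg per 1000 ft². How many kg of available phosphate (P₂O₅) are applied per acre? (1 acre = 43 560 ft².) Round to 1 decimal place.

P₂O₅ per 1000 ft² = 6.6 × 47% = 3.102 kg.
Convert to per acre: 3.102 × 43.56 = 135.123 kg.

135.1 kg P₂O₅ per acre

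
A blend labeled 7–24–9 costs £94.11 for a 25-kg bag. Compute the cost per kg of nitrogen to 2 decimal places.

N in bag = 25 × 7% = 1.75 kg.
Cost per kg N = £94.11 / 1.75 = £53.7771.

£53.78 per kg N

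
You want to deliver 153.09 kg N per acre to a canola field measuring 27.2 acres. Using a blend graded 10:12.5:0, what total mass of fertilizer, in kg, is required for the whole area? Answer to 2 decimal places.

Product per acre = 153.09 / 10% = 1530.9 kg.
Total product = 1530.9 × 27.2 = 41640.48 kg.

41640.48 kg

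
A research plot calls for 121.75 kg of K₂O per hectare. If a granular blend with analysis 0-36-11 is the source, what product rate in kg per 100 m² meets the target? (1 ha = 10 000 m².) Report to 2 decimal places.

Product per hectare = 121.75 / 11% = 1106.82 kg.
Convert to per 100 m²: 1106.82 × 0.01 = 11.0682 kg.

11.07 kg of product per hundred sq m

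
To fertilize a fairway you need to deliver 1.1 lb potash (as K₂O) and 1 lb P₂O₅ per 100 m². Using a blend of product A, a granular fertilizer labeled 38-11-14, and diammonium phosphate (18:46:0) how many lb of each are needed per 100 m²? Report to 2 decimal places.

Let a = lb of product A, b = lb of diammonium phosphate (per 100 m²).
K₂O: 0.14·a + 0·b = 1.1
P₂O₅: 0.11·a + 0.46·b = 1
From row1: a = (1.1 − 0·b) / 0.14.
Into row2: 0.11·(1.1 − 0·b)/0.14 + 0.46·b = 1 → b = 0.295031, a = 7.85714.

7.86 lb product A, 0.30 lb diammonium phosphate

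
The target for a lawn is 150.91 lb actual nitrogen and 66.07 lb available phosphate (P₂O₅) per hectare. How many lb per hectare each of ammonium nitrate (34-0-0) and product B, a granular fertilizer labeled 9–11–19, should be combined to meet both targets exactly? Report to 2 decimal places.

284.86 lb ammonium nitrate, 600.64 lb product B

Let a = lb of ammonium nitrate, b = lb of product B (per hectare).
N: 0.34·a + 0.09·b = 150.91
P₂O₅: 0·a + 0.11·b = 66.07
Solving simultaneously: a = 284.861, b = 600.636.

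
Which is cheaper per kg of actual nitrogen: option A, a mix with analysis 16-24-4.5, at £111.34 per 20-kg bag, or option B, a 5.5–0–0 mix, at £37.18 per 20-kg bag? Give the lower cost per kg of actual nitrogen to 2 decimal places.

option A: N per bag = 20 × 16% = 3.2 kg; cost = 111.34 / 3.2 = £34.7937/kg N.
option B: N per bag = 20 × 5.5% = 1.1 kg; cost = 37.18 / 1.1 = £33.8000/kg N.
option B is cheaper.

£33.80 per kg N (option B)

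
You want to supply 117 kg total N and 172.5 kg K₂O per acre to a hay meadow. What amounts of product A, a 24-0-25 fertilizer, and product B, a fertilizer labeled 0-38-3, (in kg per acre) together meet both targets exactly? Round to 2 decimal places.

Per-acre balance (a = product A, b = product B):
N: 0.24·a + 0·b = 117
K₂O: 0.25·a + 0.03·b = 172.5
Eliminate b: (row1) − 0/0.03·(row2) → 0.24·a = 117, so a = 487.5.
Then b = (172.5 − 0.25·487.5) / 0.03 = 1687.5.

487.50 kg product A, 1687.50 kg product B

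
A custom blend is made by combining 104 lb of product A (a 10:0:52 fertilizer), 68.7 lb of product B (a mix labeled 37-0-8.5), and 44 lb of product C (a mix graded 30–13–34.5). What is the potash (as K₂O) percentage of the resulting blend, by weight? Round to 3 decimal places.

34.656% K₂O

Total mass = 104 + 68.7 + 44 = 216.7 lb.
K₂O mass = 52%×104 + 8.5%×68.7 + 34.5%×44 = 75.0995 lb.
% K₂O = 75.0995 / 216.7 = 34.65598%.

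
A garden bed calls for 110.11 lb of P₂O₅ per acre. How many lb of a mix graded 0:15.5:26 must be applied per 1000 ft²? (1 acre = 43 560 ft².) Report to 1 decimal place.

Product per acre = 110.11 / 15.5% = 710.387 lb.
Convert to per 1000 ft²: 710.387 × 0.0229568 = 16.3082 lb.

16.3 lb of product per thousand sq ft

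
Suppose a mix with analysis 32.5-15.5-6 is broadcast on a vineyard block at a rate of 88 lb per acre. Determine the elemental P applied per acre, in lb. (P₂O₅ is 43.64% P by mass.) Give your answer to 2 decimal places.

5.95 lb P per acre

P₂O₅ per acre = 88 × 15.5% = 13.64 lb.
Elemental P = 13.64 × 0.4364 = 5.9525 lb per acre.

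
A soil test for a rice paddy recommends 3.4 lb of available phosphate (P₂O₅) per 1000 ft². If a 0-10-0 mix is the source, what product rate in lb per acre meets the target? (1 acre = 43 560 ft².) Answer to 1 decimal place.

1481.0 lb of product per acre

Product per 1000 ft² = 3.4 / 10% = 34 lb.
Convert to per acre: 34 × 43.56 = 1481.04 lb.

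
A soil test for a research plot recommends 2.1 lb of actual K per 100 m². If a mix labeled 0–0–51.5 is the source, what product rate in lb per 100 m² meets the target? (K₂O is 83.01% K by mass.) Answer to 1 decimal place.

As K₂O: 2.1 / 0.8301 = 2.52982 lb per 100 m².
Product per 100 m² = 2.52982 / 51.5% = 4.91226 lb.

4.9 lb of product per hundred sq m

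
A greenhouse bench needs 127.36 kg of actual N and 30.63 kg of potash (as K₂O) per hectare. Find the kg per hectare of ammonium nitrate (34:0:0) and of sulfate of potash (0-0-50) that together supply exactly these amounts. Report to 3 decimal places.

Per-hectare balance (a = ammonium nitrate, b = sulfate of potash):
N: 0.34·a + 0·b = 127.36
K₂O: 0·a + 0.5·b = 30.63
Solving simultaneously: a = 374.5882, b = 61.26.

374.588 kg ammonium nitrate, 61.260 kg sulfate of potash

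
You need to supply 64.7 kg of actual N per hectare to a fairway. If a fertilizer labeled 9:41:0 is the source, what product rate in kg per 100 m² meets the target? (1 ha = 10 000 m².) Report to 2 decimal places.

Product per hectare = 64.7 / 9% = 718.889 kg.
Convert to per 100 m²: 718.889 × 0.01 = 7.18889 kg.

7.19 kg of product per hundred sq m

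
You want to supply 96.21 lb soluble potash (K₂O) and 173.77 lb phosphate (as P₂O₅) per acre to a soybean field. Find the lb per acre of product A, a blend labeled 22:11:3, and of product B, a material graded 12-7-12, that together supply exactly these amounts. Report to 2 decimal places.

With a, b = lb per acre of product A and product B:
K₂O: 0.03·a + 0.12·b = 96.21
P₂O₅: 0.11·a + 0.07·b = 173.77
Solving simultaneously: a = 1271.8649, b = 483.784.

1271.86 lb product A, 483.78 lb product B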